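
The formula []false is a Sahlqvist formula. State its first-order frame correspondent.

□⊥ is valid iff no world has any successor (otherwise □⊥ fails at any world with one).
Conversely, on a frame with emptiness of R the schema holds at every world under every valuation.
Frame condition: forall x forall y ~Rxy.

emptiness of R: forall x forall y ~Rxy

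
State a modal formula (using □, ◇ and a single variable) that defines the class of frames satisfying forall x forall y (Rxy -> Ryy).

□(□r → r)

This is shift-reflexivity; the standard corresponding axiom is T□: □(□r → r).
Suppose □(□r→r) is valid. Take Rxy and set V(r)={w : Ryw}. Then at y, □r holds; since □(□r→r) at x, □r→r at y, so r at y, i.e. Ryy.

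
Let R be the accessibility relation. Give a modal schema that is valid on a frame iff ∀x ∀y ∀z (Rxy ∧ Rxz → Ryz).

This is the Euclidean property; the standard corresponding axiom is 5: ◇p → □◇p.
Suppose ◇p→□◇p is valid. Take Rxy, Rxz and set V(p)={y}. Then ◇p at x, so □◇p at x, so ◇p at z, so some w with Rzw has p; w=y, i.e. Rzy. By symmetry of the argument, Ryz.

◇p → □◇p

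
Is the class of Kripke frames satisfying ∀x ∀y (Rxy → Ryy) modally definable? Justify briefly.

The condition is shift-reflexivity. A defining modal formula is □(□r → r).
Suppose □(□r→r) is valid. Take Rxy and set V(r)={w : Ryw}. Then at y, □r holds; since □(□r→r) at x, □r→r at y, so r at y, i.e. Ryy.

Definable; □(□r → r) defines it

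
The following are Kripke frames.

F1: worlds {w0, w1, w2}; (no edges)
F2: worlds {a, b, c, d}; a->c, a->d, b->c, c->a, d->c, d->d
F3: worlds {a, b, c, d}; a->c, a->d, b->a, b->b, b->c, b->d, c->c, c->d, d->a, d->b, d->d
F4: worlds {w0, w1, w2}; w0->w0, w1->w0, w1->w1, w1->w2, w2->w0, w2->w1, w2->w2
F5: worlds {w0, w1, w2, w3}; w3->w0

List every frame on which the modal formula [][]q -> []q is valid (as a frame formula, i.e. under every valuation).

Frame correspondent (Sahlqvist): forall x forall y (Rxy -> exists z (Rxz & Rzy)) — i.e. density.
F1: satisfies the condition.
F2: fails — Rbc but no z with Rbz and Rzc.
F3: satisfies the condition.
F4: satisfies the condition.
F5: fails — Rw3w0 but no z with Rw3z and Rzw0.
Valid on: F1, F3, F4.

F1, F3, F4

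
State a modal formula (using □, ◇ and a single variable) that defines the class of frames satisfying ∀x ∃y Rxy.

□ψ → ◇ψ

A defining formula is □ψ → ◇ψ (the D axiom).
Suppose □ψ→◇ψ is valid. At any x set V(ψ)=W. Then □ψ at x, so ◇ψ at x, so x has a successor.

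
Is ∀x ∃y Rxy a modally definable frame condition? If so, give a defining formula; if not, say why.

Definable; □q → ◇q defines it

This is a Sahlqvist condition; the D axiom □q → ◇q defines it.
Suppose □q→◇q is valid. At any x set V(q)=W. Then □q at x, so ◇q at x, so x has a successor.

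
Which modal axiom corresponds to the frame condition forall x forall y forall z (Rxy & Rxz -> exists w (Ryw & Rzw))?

◇□q → □◇q

This is convergence; the standard corresponding axiom is .2: ◇□q → □◇q.
Suppose ◇□q→□◇q is valid. Take Rxy, Rxz and set V(q)={w : Ryw}. Then □q at y so ◇□q at x, so □◇q at x, so ◇q at z, giving w with Rzw and Ryw.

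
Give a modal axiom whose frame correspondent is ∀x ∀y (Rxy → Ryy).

□(□s → s)

The condition is shift-reflexivity. The T□ schema □(□s → s) defines it.
Suppose □(□s→s) is valid. Take Rxy and set V(s)={w : Ryw}. Then at y, □s holds; since □(□s→s) at x, □s→s at y, so s at y, i.e. Ryy.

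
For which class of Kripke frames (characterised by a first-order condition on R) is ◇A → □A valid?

partial functionality: ∀x ∀y ∀z (Rxy ∧ Rxz → y = z)

Suppose ◇A→□A is valid. Take Rxy, Rxz and set V(A)={y}. Then ◇A at x, so □A at x, so A at z, i.e. z=y.
Conversely, any frame satisfying ∀x ∀y ∀z (Rxy ∧ Rxz → y = z) validates the schema.
Frame condition: ∀x ∀y ∀z (Rxy ∧ Rxz → y = z).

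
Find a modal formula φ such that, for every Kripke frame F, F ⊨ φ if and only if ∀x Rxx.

□s → s

The condition is reflexivity. The T schema □s → s defines it.
Suppose □s→s is valid. At any x set V(s)={w : Rxw}. Then □s holds at x, so s holds at x, i.e. Rxx.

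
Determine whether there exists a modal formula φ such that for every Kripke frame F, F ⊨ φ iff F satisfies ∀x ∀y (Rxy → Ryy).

The condition is shift-reflexivity. A defining modal formula is □(□r → r).

Yes — defined by □(□r → r)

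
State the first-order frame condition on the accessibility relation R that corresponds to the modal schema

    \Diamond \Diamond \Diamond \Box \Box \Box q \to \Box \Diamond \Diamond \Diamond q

This is a Sahlqvist (Geach-type) schema ◇^3□^3q → □^1◇^3q.
Minimal-valuation argument: fix x; take any y with xR^3y and any z with xR^1z. Set V(q) to the set of worlds R-reachable from y in exactly 3 steps. Then □^3q holds at y, so the antecedent holds at x; validity forces ◇^3q at z, giving a w with zR^3w and yR^3w.
First-order correspondent: \forall x \forall y \forall z ((x R^3 y \wedge xRz) \to \exists w (y R^3 w \wedge z R^3 w)).

\forall x \forall y \forall z ((x R^3 y \wedge xRz) \to \exists w (y R^3 w \wedge z R^3 w))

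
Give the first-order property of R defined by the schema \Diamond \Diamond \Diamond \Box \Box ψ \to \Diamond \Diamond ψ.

This is a Sahlqvist (Geach-type) schema ◇^3□^2ψ → □^0◇^2ψ.
Minimal-valuation argument: fix x; take any y with xR^3y and any z with xR^0z. Set V(ψ) to the set of worlds R-reachable from y in exactly 2 steps. Then □^2ψ holds at y, so the antecedent holds at x; validity forces ◇^2ψ at z, giving a w with zR^2w and yR^2w.
First-order correspondent: \forall x \forall y (x R^3 y \to \exists w (y R^2 w \wedge x R^2 w)).

\forall x \forall y (x R^3 y \to \exists w (y R^2 w \wedge x R^2 w))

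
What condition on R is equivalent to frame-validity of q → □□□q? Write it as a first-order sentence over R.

∀x ∀z (xR³z → ∃w (x = w ∧ z = w))

This is a Sahlqvist (Geach-type) schema ◇^0□^0q → □^3◇^0q.
First-order correspondent: ∀x ∀z (xR³z → ∃w (x = w ∧ z = w)).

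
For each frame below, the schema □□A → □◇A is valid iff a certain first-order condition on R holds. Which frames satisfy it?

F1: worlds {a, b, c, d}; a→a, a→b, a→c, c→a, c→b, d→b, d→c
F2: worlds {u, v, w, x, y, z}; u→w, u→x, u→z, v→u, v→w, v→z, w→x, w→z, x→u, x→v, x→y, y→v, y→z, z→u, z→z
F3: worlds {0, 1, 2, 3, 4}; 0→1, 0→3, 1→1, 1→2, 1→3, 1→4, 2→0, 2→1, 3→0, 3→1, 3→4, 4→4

F2, F3

The schema corresponds to a generalized confluence (Geach) condition: ∀x ∀z (xRz → ∃w (xR²w ∧ zRw)).
F1: fails — aRb but no w with aR²w and bRw.
F2: ✓.
F3: ✓.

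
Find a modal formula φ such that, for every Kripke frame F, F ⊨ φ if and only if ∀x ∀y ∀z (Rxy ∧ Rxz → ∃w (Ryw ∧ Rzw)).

◇□ψ → □◇ψ

This is convergence; the standard corresponding axiom is .2: ◇□ψ → □◇ψ.
Suppose ◇□ψ→□◇ψ is valid. Take Rxy, Rxz and set V(ψ)={w : Ryw}. Then □ψ at y so ◇□ψ at x, so □◇ψ at x, so ◇ψ at z, giving w with Rzw and Ryw.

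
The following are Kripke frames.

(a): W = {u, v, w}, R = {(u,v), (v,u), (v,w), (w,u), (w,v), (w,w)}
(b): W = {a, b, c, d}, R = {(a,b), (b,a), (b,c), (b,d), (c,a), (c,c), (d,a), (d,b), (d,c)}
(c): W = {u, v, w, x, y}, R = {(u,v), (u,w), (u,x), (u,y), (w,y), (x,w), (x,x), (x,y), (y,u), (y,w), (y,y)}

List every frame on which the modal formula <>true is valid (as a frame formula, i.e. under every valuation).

(a), (b)

The schema corresponds to seriality: forall x exists y Rxy.
(a): satisfies the condition.
(b): satisfies the condition.
(c): fails — world v has no successor.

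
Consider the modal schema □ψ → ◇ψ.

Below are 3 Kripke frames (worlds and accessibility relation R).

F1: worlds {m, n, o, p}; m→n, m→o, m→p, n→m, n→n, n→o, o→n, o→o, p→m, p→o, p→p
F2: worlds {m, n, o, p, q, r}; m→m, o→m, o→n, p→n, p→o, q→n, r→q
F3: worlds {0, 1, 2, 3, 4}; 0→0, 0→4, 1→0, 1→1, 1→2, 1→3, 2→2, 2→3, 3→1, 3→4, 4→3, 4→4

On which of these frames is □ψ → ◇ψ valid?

The schema corresponds to seriality: ∀x ∃y Rxy.
F1: satisfies the condition.
F2: fails — world n has no successor.
F3: satisfies the condition.

F1, F3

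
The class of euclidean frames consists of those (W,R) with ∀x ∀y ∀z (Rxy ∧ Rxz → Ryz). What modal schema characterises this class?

A defining formula is ◇ψ → □◇ψ (the 5 axiom).
Suppose ◇ψ→□◇ψ is valid. Take Rxy, Rxz and set V(ψ)={y}. Then ◇ψ at x, so □◇ψ at x, so ◇ψ at z, so some w with Rzw has ψ; w=y, i.e. Rzy. By symmetry of the argument, Ryz.

◇ψ → □◇ψ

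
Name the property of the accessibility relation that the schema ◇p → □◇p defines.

Suppose ◇p→□◇p is valid. Take Rxy, Rxz and set V(p)={y}. Then ◇p at x, so □◇p at x, so ◇p at z, so some w with Rzw has p; w=y, i.e. Rzy. By symmetry of the argument, Ryz.

the Euclidean property: ∀x ∀y ∀z (Rxy ∧ Rxz → Ryz)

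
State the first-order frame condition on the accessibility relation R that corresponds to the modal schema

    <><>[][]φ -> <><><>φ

forall x forall y (x R^2 y -> exists w (y R^2 w & x R^3 w))

This is a Sahlqvist (Geach-type) schema ◇^2□^2φ → □^0◇^3φ.
Minimal-valuation argument: fix x; take any y with xR^2y and any z with xR^0z. Set V(φ) to the set of worlds R-reachable from y in exactly 2 steps. Then □^2φ holds at y, so the antecedent holds at x; validity forces ◇^3φ at z, giving a w with zR^3w and yR^2w.
First-order correspondent: forall x forall y (x R^2 y -> exists w (y R^2 w & x R^3 w)).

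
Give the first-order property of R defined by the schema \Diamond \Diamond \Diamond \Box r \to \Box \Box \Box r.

\forall x \forall y \forall z ((x R^3 y \wedge x R^3 z) \to \exists w (yRw \wedge z = w))

This is a Sahlqvist (Geach-type) schema ◇^3□^1r → □^3◇^0r.
Minimal-valuation argument: fix x; take any y with xR^3y and any z with xR^3z. Set V(r) to the set of worlds R-reachable from y in exactly 1 step. Then □^1r holds at y, so the antecedent holds at x; validity forces ◇^0r at z, giving a w with zR^0w and yR^1w.
First-order correspondent: \forall x \forall y \forall z ((x R^3 y \wedge x R^3 z) \to \exists w (yRw \wedge z = w)).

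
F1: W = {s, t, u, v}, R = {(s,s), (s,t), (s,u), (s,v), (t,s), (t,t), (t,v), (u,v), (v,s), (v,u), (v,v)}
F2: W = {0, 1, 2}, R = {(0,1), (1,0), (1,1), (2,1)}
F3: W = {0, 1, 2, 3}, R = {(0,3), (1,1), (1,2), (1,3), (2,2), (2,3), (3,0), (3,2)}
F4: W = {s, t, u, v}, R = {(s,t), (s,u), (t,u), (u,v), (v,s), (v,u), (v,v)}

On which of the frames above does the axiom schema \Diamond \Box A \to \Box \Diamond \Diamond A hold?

F1, F2

The schema corresponds to a generalized confluence (Geach) condition: \forall x \forall y \forall z ((xRy \wedge xRz) \to \exists w (yRw \wedge z R^2 w)).
F1: condition met.
F2: condition met.
F3: fails — 3R0, 3R0 but no w with 0Rw and 0R²w.
F4: fails — sRt, sRt but no w with tRw and tR²w.
Valid on: F1, F2.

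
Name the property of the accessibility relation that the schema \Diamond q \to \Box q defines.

Partial functionality

Suppose ◇q→□q is valid. Take Rxy, Rxz and set V(q)={y}. Then ◇q at x, so □q at x, so q at z, i.e. z=y.
Conversely, on a frame with partial functionality the schema holds at every world under every valuation.
So the correspondent is partial functionality.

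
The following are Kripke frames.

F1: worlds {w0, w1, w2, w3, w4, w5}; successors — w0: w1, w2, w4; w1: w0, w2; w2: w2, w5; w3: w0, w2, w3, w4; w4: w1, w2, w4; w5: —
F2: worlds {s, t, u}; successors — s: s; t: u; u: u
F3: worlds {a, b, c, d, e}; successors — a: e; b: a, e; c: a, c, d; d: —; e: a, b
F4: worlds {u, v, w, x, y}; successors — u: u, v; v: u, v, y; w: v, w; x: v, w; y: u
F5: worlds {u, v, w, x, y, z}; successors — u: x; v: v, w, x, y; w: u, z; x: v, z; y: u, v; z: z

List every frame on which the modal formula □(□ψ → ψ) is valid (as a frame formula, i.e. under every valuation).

F2

Frame correspondent (Sahlqvist): ∀x ∀y (Rxy → Ryy) — i.e. shift-reflexivity.
F1: fails — Rw1w0 but not Rw0w0.
F2: condition met.
F3: fails — Reb but not Rbb.
F4: fails — Rvy but not Ryy.
F5: fails — Rwu but not Ruu.
Valid on: F2.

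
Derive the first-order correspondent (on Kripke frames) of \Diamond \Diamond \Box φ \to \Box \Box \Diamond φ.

This is a Sahlqvist (Geach-type) schema ◇^2□^1φ → □^2◇^1φ.
First-order correspondent: \forall x \forall y \forall z ((x R^2 y \wedge x R^2 z) \to \exists w (yRw \wedge zRw)).

\forall x \forall y \forall z ((x R^2 y \wedge x R^2 z) \to \exists w (yRw \wedge zRw))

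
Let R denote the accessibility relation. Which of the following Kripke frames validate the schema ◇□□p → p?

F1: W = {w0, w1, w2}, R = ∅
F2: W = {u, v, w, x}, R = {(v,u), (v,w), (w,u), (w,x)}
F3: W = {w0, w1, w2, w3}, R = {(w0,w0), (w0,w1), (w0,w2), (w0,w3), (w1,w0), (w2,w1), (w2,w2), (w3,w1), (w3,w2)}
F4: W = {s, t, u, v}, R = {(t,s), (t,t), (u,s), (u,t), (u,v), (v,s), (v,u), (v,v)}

F1

The schema corresponds to a generalized confluence (Geach) condition: ∀x ∀y (xRy → ∃w (yR²w ∧ x = w)).
F1: condition met.
F2: fails — vRu but no t with uR²t and v=t.
F3: fails — w3Rw2 but no w with w2R²w and w3=w.
F4: fails — tRs but no w with sR²w and t=w.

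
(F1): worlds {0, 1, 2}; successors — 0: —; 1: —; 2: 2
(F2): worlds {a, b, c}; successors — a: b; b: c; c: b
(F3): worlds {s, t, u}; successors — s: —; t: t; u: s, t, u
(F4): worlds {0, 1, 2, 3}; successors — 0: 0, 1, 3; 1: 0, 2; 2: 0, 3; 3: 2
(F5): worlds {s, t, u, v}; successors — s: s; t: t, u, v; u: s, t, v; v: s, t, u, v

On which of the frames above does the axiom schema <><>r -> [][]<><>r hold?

This is the axiom for a generalized confluence (Geach) condition; its first-order frame correspondent is forall x forall y forall z ((x R^2 y & x R^2 z) -> exists w (y = w & z R^2 w)).
(F1): ✓.
(F2): ✓.
(F3): fails — uR²s, uR²s but no w with s=w and sR²w.
(F4): fails — 0R²1, 0R²3 but no w with 1=w and 3R²w.
(F5): fails — tR²t, tR²s but no w with t=w and sR²w.
Valid on: (F1), (F2).

(F1), (F2)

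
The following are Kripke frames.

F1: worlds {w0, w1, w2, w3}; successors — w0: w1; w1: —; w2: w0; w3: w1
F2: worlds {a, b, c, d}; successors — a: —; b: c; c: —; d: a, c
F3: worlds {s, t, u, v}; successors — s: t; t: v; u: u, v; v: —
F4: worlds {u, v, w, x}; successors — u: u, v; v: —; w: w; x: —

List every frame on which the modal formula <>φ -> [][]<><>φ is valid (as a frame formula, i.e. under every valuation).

F2

This is the axiom for a generalized confluence (Geach) condition; its first-order frame correspondent is forall x forall y forall z ((xRy & x R^2 z) -> exists w (y = w & z R^2 w)).
F1: fails — w2Rw0, w2R²w1 but no w with w0=w and w1R²w.
F2: condition met.
F3: fails — sRt, sR²v but no w with t=w and vR²w.
F4: fails — uRu, uR²v but no t with u=t and vR²t.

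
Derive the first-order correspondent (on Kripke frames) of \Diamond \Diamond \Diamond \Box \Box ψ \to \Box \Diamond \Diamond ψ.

\forall x \forall y \forall z ((x R^3 y \wedge xRz) \to \exists w (y R^2 w \wedge z R^2 w))

This is a Sahlqvist (Geach-type) schema ◇^3□^2ψ → □^1◇^2ψ.
Minimal-valuation argument: fix x; take any y with xR^3y and any z with xR^1z. Set V(ψ) to the set of worlds R-reachable from y in exactly 2 steps. Then □^2ψ holds at y, so the antecedent holds at x; validity forces ◇^2ψ at z, giving a w with zR^2w and yR^2w.
First-order correspondent: \forall x \forall y \forall z ((x R^3 y \wedge xRz) \to \exists w (y R^2 w \wedge z R^2 w)).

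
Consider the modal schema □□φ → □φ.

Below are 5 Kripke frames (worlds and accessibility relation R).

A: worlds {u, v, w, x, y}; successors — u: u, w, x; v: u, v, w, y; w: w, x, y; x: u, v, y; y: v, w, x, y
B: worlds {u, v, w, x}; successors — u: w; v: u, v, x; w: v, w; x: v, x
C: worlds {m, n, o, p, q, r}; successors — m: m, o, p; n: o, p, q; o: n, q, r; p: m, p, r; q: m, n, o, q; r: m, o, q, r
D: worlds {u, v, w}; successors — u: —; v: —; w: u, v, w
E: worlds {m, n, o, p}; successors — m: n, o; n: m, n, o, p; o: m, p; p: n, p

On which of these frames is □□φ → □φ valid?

A, B, C, D

This is the axiom for density; its first-order frame correspondent is ∀x ∀y (Rxy → ∃z (Rxz ∧ Rzy)).
A: condition met.
B: condition met.
C: condition met.
D: condition met.
E: fails — Rom but no z with Roz and Rzm.
Valid on: A, B, C, D.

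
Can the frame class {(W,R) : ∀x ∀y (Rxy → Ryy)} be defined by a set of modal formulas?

Yes: it is shift-reflexivity, defined by the T□ schema □(□q → q).
Suppose □(□q→q) is valid. Take Rxy and set V(q)={w : Ryw}. Then at y, □q holds; since □(□q→q) at x, □q→q at y, so q at y, i.e. Ryy.

Yes, by □(□q → q)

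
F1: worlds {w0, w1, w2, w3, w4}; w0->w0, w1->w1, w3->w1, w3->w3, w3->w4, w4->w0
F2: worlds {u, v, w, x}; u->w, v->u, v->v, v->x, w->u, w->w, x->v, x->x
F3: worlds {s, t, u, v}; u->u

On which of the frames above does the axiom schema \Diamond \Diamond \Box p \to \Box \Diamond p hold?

F3

Frame correspondent (Sahlqvist): \forall x \forall y \forall z ((x R^2 y \wedge xRz) \to \exists w (yRw \wedge zRw)) — i.e. a generalized confluence (Geach) condition.
F1: fails — w3R²w0, w3Rw1 but no w with w0Rw and w1Rw.
F2: fails — vR²u, vRv but no t with uRt and vRt.
F3: holds.
Valid on: F3.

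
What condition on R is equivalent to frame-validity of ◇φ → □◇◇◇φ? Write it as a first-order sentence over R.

This is a Sahlqvist (Geach-type) schema ◇^1□^0φ → □^1◇^3φ.
Minimal-valuation argument: fix x; take any y with xR^1y and any z with xR^1z. Set V(φ) to the set of worlds R-reachable from y in exactly 0 steps. Then □^0φ holds at y, so the antecedent holds at x; validity forces ◇^3φ at z, giving a w with zR^3w and yR^0w.
First-order correspondent: ∀x ∀y ∀z ((xRy ∧ xRz) → ∃w (y = w ∧ zR³w)).

∀x ∀y ∀z ((xRy ∧ xRz) → ∃w (y = w ∧ zR³w))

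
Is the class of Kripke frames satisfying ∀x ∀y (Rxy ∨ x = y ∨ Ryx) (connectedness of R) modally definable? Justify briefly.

No

Any modally definable frame class is closed under disjoint unions.
Take 3 disjoint single-world reflexive frames: each is trivially connected, but their disjoint union has 3 worlds with no edge between distinct components, so it is not connected.
So no modal formula (or set of formulas) defines exactly the connected frames.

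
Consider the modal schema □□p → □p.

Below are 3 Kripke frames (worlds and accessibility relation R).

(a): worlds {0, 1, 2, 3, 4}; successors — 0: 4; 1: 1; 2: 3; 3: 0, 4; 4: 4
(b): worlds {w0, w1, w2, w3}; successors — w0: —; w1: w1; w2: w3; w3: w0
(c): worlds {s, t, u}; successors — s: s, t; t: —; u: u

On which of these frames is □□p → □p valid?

(c)

Frame correspondent (Sahlqvist): ∀x ∀y (Rxy → ∃z (Rxz ∧ Rzy)) — i.e. density.
(a): fails — R23 but no z with R2z and Rz3.
(b): fails — Rw3w0 but no z with Rw3z and Rzw0.
(c): satisfies the condition.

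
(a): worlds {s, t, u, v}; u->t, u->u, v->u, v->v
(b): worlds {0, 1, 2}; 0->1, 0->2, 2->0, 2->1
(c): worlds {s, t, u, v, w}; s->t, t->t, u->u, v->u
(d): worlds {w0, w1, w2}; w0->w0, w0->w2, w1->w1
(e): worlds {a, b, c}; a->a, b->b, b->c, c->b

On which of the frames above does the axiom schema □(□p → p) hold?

This is the axiom for shift-reflexivity; its first-order frame correspondent is ∀x ∀y (Rxy → Ryy).
(a): fails — Rut but not Rtt.
(b): fails — R01 but not R11.
(c): satisfies the condition.
(d): fails — Rw0w2 but not Rw2w2.
(e): fails — Rbc but not Rcc.
Valid on: (c).

(c)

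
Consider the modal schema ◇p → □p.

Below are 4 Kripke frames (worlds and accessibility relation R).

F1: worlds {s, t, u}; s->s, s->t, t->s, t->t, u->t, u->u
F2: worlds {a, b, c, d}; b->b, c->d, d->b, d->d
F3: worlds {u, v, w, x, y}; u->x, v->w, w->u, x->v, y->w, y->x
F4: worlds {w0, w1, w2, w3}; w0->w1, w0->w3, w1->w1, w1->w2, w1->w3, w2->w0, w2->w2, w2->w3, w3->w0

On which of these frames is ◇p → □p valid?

The schema corresponds to partial functionality: ∀x ∀y ∀z (Rxy ∧ Rxz → y = z).
F1: fails — s sees both s and t.
F2: fails — d sees both b and d.
F3: fails — y sees both w and x.
F4: fails — w0 sees both w1 and w3.
Valid on no frame.

none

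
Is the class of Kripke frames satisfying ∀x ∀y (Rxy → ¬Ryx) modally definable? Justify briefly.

Not definable by any modal formula

Modal frame validity is preserved under surjective bounded morphisms.
The 4-cycle (worlds 0,1,2,3 with 0→1→2→3→0) is asymmetric. Mapping every world to a single reflexive point • is a surjective bounded morphism, and the reflexive point is not asymmetric (R•• but asymmetry requires ¬R••).
So the class is not modally definable.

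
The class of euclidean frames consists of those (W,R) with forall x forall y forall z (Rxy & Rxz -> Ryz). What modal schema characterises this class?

A defining formula is ◇s → □◇s (the 5 axiom).
Suppose ◇s→□◇s is valid. Take Rxy, Rxz and set V(s)={y}. Then ◇s at x, so □◇s at x, so ◇s at z, so some w with Rzw has s; w=y, i.e. Rzy. By symmetry of the argument, Ryz.

◇s → □◇s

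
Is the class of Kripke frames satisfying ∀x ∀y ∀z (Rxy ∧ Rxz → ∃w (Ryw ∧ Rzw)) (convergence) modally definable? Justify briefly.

Yes: it is convergence, defined by the .2 schema ◇□r → □◇r.
Suppose ◇□r→□◇r is valid. Take Rxy, Rxz and set V(r)={w : Ryw}. Then □r at y so ◇□r at x, so □◇r at x, so ◇r at z, giving w with Rzw and Ryw.

Yes, by ◇□r → □◇r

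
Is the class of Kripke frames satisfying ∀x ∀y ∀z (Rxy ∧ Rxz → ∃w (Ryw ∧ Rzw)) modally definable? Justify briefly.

Yes: it is convergence, defined by the .2 schema ◇□r → □◇r.
Suppose ◇□r→□◇r is valid. Take Rxy, Rxz and set V(r)={w : Ryw}. Then □r at y so ◇□r at x, so □◇r at x, so ◇r at z, giving w with Rzw and Ryw.

Yes — defined by ◇□r → □◇r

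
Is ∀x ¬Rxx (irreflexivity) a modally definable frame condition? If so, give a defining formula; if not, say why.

If a class were modally definable it would be closed under surjective bounded morphisms (Goldblatt–Thomason).
The 5-cycle (worlds 0,1,2,3,4 with 0→1→2→3→4→0) is irreflexive, and the map sending every world to a single reflexive point • is a surjective bounded morphism (forth: every edge maps to (•,•); back: every world has a successor). So any modal formula valid on the 5-cycle is also valid on the reflexive point, which is not irreflexive.
Hence irreflexivity is not modally definable.

No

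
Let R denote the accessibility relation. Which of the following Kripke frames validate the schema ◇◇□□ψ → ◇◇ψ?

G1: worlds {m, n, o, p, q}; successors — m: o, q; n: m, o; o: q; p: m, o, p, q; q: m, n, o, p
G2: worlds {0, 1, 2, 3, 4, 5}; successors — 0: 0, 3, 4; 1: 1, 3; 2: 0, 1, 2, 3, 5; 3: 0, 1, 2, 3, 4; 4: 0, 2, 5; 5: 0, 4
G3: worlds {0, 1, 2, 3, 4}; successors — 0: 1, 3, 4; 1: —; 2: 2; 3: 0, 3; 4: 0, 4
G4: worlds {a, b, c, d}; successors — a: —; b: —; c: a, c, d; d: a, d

G1, G2

This is the axiom for a generalized confluence (Geach) condition; its first-order frame correspondent is ∀x ∀y (xR²y → ∃w (yR²w ∧ xR²w)).
G1: condition met.
G2: condition met.
G3: fails — 3R²1 but no w with 1R²w and 3R²w.
G4: fails — cR²a but no w with aR²w and cR²w.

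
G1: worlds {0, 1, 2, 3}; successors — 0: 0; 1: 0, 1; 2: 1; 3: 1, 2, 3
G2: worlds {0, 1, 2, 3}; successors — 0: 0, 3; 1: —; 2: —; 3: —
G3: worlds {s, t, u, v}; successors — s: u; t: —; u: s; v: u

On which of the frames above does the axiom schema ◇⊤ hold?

This is the axiom for seriality; its first-order frame correspondent is ∀x ∃y Rxy.
G1: condition met.
G2: fails — world 1 has no successor.
G3: fails — world t has no successor.

G1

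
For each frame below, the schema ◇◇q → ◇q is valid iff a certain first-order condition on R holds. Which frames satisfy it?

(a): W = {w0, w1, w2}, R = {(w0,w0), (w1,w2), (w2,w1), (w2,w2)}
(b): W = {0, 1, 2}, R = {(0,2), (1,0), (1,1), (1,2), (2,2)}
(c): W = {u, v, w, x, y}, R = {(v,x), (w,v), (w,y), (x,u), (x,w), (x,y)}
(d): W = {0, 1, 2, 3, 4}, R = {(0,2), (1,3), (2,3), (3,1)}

This is the axiom for transitivity; its first-order frame correspondent is ∀x ∀y ∀z (Rxy ∧ Ryz → Rxz).
(a): fails — Rw1w2 and Rw2w1 but not Rw1w1.
(b): ✓.
(c): fails — Rxw and Rwv but not Rxv.
(d): fails — R13 and R31 but not R11.

(b)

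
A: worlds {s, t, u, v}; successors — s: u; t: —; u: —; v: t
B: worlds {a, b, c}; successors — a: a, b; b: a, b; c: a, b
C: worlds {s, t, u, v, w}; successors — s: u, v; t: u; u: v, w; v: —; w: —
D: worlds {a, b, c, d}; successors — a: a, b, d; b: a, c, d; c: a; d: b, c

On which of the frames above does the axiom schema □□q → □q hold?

B

The schema corresponds to density: ∀x ∀y (Rxy → ∃z (Rxz ∧ Rzy)).
A: fails — Rsu but no z with Rsz and Rzu.
B: satisfies the condition.
C: fails — Ruv but no z with Ruz and Rzv.
D: fails — Rdb but no z with Rdz and Rzb.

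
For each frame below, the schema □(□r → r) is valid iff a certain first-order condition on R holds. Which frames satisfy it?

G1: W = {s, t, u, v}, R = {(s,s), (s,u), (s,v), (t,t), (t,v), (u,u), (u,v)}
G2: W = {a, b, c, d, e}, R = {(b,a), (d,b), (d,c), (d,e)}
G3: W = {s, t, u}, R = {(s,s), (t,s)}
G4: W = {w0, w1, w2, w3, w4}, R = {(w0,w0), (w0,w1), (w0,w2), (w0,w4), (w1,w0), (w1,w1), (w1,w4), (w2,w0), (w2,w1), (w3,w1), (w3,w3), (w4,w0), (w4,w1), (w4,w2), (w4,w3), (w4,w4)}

G3

Frame correspondent (Sahlqvist): ∀x ∀y (Rxy → Ryy) — i.e. shift-reflexivity.
G1: fails — Ruv but not Rvv.
G2: fails — Rdb but not Rbb.
G3: satisfies the condition.
G4: fails — Rw0w2 but not Rw2w2.
Valid on: G3.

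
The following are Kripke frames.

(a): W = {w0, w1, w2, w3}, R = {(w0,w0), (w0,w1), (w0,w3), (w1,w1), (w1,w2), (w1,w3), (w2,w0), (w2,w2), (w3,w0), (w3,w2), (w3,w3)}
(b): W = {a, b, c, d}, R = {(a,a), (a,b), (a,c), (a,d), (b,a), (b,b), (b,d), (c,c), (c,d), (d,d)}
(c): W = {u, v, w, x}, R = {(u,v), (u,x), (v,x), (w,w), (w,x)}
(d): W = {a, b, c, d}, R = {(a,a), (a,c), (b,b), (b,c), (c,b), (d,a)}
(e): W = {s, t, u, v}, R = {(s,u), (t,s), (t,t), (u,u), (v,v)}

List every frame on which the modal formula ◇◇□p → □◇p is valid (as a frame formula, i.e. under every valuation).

The schema corresponds to a generalized confluence (Geach) condition: ∀x ∀y ∀z ((xR²y ∧ xRz) → ∃w (yRw ∧ zRw)).
(a): condition met.
(b): condition met.
(c): fails — uR²x, uRv but no t with xRt and vRt.
(d): fails — aR²a, aRc but no w with aRw and cRw.
(e): fails — tR²s, tRt but no w with sRw and tRw.
Valid on: (a), (b).

(a), (b)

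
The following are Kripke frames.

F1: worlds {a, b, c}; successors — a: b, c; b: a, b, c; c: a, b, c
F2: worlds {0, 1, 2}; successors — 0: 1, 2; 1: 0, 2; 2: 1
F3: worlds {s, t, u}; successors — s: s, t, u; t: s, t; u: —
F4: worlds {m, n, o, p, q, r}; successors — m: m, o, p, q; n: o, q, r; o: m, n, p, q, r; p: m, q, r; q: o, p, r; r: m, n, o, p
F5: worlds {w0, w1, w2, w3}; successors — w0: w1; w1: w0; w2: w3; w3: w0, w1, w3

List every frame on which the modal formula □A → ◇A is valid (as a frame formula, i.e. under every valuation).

This is the axiom for seriality; its first-order frame correspondent is ∀x ∃y Rxy.
F1: condition met.
F2: condition met.
F3: fails — world u has no successor.
F4: condition met.
F5: condition met.
Valid on: F1, F2, F4, F5.

F1, F2, F4, F5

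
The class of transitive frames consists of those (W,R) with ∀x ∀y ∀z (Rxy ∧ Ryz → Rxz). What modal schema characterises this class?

□p → □□p

This is transitivity; the standard corresponding axiom is 4: □p → □□p.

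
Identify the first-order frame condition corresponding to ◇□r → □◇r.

Convergence

Suppose ◇□r→□◇r is valid. Take Rxy, Rxz and set V(r)={w : Ryw}. Then □r at y so ◇□r at x, so □◇r at x, so ◇r at z, giving w with Rzw and Ryw.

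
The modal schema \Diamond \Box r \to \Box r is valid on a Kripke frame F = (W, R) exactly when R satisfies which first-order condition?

the Euclidean property: \forall x \forall y \forall z (Rxy \wedge Rxz \to Ryz)

This is frame-equivalent to ◇r → □◇r (substitute ¬r for r and contrapose).
Suppose ◇r→□◇r is valid. Take Rxy, Rxz and set V(r)={y}. Then ◇r at x, so □◇r at x, so ◇r at z, so some w with Rzw has r; w=y, i.e. Rzy. By symmetry of the argument, Ryz.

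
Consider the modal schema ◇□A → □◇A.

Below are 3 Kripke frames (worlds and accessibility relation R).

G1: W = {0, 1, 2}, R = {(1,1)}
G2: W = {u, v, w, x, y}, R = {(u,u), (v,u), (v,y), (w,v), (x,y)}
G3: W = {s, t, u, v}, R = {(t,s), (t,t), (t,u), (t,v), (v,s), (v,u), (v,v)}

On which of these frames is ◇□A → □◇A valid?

This is the axiom for convergence; its first-order frame correspondent is ∀x ∀y ∀z (Rxy ∧ Rxz → ∃w (Ryw ∧ Rzw)).
G1: condition met.
G2: fails — Rvu and Rvy but u and y have no common successor.
G3: fails — Rtv and Rts but v and s have no common successor.
Valid on: G1.

G1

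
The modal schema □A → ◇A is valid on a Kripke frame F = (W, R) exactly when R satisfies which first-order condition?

Suppose □A→◇A is valid. At any x set V(A)=W. Then □A at x, so ◇A at x, so x has a successor.

Seriality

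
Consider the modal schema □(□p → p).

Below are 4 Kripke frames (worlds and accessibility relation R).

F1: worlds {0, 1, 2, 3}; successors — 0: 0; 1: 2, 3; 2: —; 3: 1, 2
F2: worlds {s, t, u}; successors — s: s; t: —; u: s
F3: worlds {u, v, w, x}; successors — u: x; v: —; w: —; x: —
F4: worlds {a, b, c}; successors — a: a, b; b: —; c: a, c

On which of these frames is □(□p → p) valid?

Frame correspondent (Sahlqvist): ∀x ∀y (Rxy → Ryy) — i.e. shift-reflexivity.
F1: fails — R32 but not R22.
F2: satisfies the condition.
F3: fails — Rux but not Rxx.
F4: fails — Rab but not Rbb.
Valid on: F2.

F2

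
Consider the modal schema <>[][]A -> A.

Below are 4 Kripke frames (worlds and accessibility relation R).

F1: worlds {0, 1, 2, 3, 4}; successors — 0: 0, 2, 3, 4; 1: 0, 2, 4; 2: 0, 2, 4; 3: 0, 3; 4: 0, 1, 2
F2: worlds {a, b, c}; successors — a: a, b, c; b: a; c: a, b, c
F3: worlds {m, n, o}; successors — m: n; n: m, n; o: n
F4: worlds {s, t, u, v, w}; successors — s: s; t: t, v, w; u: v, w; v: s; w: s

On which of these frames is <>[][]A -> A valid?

Frame correspondent (Sahlqvist): forall x forall y (xRy -> exists w (y R^2 w & x = w)) — i.e. a generalized confluence (Geach) condition.
F1: fails — 1R4 but no w with 4R²w and 1=w.
F2: satisfies the condition.
F3: fails — oRn but no w with nR²w and o=w.
F4: fails — tRv but no w* with vR²w* and t=w*.

F2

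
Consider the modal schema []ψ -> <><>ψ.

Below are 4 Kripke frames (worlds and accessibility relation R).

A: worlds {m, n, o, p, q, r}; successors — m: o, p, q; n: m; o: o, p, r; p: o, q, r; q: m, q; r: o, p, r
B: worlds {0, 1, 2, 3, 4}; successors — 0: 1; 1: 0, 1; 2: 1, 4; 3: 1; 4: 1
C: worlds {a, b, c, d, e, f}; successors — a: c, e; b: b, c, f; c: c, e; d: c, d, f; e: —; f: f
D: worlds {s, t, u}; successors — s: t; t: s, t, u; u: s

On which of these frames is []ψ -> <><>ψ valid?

B

The schema corresponds to a generalized confluence (Geach) condition: forall x exists w (xRw & x R^2 w).
A: fails — at n but no w with nRw and nR²w.
B: holds.
C: fails — at e but no w with eRw and eR²w.
D: fails — at u but no w with uRw and uR²w.
Valid on: B.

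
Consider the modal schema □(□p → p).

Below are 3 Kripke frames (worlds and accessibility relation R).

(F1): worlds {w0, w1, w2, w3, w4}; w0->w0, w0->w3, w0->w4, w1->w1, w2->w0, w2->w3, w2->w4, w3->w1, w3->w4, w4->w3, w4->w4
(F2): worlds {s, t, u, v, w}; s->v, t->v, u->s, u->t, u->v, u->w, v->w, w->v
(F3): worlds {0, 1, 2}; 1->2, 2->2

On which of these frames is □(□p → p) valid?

Frame correspondent (Sahlqvist): ∀x ∀y (Rxy → Ryy) — i.e. shift-reflexivity.
(F1): fails — Rw4w3 but not Rw3w3.
(F2): fails — Ruv but not Rvv.
(F3): condition met.

(F3)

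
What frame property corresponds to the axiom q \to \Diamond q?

Reflexivity

Replacing q by ¬q and contraposing gives the equivalent schema □q → q.
Suppose □q→q is valid. At any x set V(q)={w : Rxw}. Then □q holds at x, so q holds at x, i.e. Rxx.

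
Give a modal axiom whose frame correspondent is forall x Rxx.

A defining formula is □ψ → ψ (the T axiom).

□ψ → ψ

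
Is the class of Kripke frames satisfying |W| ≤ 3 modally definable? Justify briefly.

Modal frame validity is preserved under disjoint unions.
Any modal formula valid on each of 4 disjoint one-world frames is valid on their disjoint union (validity is preserved under disjoint unions). Each one-world frame has |W|=1≤3, but the union has |W|=4.
So the class is not modally definable.

Not definable by any modal formula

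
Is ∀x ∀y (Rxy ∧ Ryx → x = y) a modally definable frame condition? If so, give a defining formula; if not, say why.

Modal frame validity is preserved under surjective bounded morphisms.
The 6-cycle (worlds w0,w1,w2,w3,w4,w5 with w0→w1→w2→w3→w4→w5→w0) is antisymmetric. Sending even-indexed worlds to a and odd-indexed worlds to b is a surjective bounded morphism onto the two-world frame with a↔b, which is not antisymmetric.
So no modal formula (or set of formulas) defines exactly the antisymmetric frames.

Not modally definable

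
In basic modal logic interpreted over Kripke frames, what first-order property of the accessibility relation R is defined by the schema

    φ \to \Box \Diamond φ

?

symmetry

Suppose φ→□◇φ is valid. Take Rxy and set V(φ)={x}. Then φ at x, so □◇φ at x, so ◇φ at y, so some z with Ryz has φ; z=x, i.e. Ryx.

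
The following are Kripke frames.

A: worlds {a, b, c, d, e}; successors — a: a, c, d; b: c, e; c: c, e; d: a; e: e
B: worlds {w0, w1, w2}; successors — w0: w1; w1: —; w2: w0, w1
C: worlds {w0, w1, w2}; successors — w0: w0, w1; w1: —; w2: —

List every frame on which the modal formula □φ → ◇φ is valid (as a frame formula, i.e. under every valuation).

A

Frame correspondent (Sahlqvist): ∀x ∃y Rxy — i.e. seriality.
A: holds.
B: fails — world w1 has no successor.
C: fails — world w1 has no successor.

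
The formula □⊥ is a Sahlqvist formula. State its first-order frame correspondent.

This is the Ver axiom.
It corresponds to emptiness of R: ∀x ∀y ¬Rxy.

Emptiness of R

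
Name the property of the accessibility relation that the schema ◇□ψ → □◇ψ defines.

This schema is the .2 axiom.
It corresponds to convergence: ∀x ∀y ∀z (Rxy ∧ Rxz → ∃w (Ryw ∧ Rzw)).

convergence: ∀x ∀y ∀z (Rxy ∧ Rxz → ∃w (Ryw ∧ Rzw))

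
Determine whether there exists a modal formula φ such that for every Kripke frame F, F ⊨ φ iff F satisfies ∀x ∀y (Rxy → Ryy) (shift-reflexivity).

Yes, by □(□r → r)

The condition is shift-reflexivity. A defining modal formula is □(□r → r).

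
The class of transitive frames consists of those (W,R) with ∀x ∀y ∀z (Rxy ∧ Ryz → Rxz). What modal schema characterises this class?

This is transitivity; the standard corresponding axiom is 4: □ψ → □□ψ.
Suppose □ψ→□□ψ is valid. Take Rxy, Ryz and set V(ψ)={w : Rxw}. Then □ψ at x, so □□ψ at x, so □ψ at y, so ψ at z, i.e. Rxz.

□ψ → □□ψ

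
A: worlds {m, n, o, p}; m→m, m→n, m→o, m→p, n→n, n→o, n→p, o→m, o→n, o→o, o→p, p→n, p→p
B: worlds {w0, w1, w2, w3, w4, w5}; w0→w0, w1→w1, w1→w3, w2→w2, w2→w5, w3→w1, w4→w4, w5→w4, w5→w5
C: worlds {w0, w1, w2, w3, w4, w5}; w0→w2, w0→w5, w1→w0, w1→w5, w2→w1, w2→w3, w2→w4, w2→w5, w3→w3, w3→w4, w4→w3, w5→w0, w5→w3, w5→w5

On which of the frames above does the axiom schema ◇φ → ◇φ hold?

A, B, C

The schema corresponds to a generalized confluence (Geach) condition: ∀x ∀y (xRy → ∃w (y = w ∧ xRw)).
A: condition met.
B: condition met.
C: condition met.
Valid on: A, B, C.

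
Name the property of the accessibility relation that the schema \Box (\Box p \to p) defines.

Shift-reflexivity

Suppose □(□p→p) is valid. Take Rxy and set V(p)={w : Ryw}. Then at y, □p holds; since □(□p→p) at x, □p→p at y, so p at y, i.e. Ryy.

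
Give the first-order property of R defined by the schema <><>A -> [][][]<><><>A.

This is a Sahlqvist (Geach-type) schema ◇^2□^0A → □^3◇^3A.
Minimal-valuation argument: fix x; take any y with xR^2y and any z with xR^3z. Set V(A) to the set of worlds R-reachable from y in exactly 0 steps. Then □^0A holds at y, so the antecedent holds at x; validity forces ◇^3A at z, giving a w with zR^3w and yR^0w.
First-order correspondent: forall x forall y forall z ((x R^2 y & x R^3 z) -> exists w (y = w & z R^3 w)).

forall x forall y forall z ((x R^2 y & x R^3 z) -> exists w (y = w & z R^3 w))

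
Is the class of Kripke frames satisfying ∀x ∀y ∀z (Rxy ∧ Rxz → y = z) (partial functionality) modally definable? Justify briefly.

Definable; ◇p → □p defines it

The condition is partial functionality. A defining modal formula is ◇p → □p.
Suppose ◇p→□p is valid. Take Rxy, Rxz and set V(p)={y}. Then ◇p at x, so □p at x, so p at z, i.e. z=y.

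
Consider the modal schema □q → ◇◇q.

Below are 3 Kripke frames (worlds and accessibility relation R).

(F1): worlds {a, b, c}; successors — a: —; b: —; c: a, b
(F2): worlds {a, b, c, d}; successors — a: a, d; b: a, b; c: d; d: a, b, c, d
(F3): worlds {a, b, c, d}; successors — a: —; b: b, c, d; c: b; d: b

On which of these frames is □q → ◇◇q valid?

This is the axiom for a generalized confluence (Geach) condition; its first-order frame correspondent is ∀x ∃w (xRw ∧ xR²w).
(F1): fails — at a but no w with aRw and aR²w.
(F2): condition met.
(F3): fails — at a but no w with aRw and aR²w.
Valid on: (F2).

(F2)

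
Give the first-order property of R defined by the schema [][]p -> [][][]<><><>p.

This is a Sahlqvist (Geach-type) schema ◇^0□^2p → □^3◇^3p.
Minimal-valuation argument: fix x; take any y with xR^0y and any z with xR^3z. Set V(p) to the set of worlds R-reachable from y in exactly 2 steps. Then □^2p holds at y, so the antecedent holds at x; validity forces ◇^3p at z, giving a w with zR^3w and yR^2w.
First-order correspondent: forall x forall z (x R^3 z -> exists w (x R^2 w & z R^3 w)).

forall x forall z (x R^3 z -> exists w (x R^2 w & z R^3 w))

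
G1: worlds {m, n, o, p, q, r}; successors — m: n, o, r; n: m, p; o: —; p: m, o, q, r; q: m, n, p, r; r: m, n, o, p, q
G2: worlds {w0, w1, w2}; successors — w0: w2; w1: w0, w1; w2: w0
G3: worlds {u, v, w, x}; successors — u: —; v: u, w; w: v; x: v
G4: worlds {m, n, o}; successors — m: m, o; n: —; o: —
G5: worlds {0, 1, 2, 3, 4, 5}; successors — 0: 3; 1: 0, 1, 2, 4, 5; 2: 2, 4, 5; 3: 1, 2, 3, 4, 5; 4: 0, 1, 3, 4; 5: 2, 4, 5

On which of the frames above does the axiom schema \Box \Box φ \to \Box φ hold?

G4, G5

The schema corresponds to density: \forall x \forall y (Rxy \to \exists z (Rxz \wedge Rzy)).
G1: fails — Rmr but no z with Rmz and Rzr.
G2: fails — Rw0w2 but no z with Rw0z and Rzw2.
G3: fails — Rvu but no z with Rvz and Rzu.
G4: holds.
G5: holds.
Valid on: G4, G5.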